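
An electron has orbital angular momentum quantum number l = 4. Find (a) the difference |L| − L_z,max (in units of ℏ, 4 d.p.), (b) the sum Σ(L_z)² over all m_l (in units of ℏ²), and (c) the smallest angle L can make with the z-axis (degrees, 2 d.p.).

|L| − L_z,max = (2√5 − 4)ℏ ≈ 0.4721ℏ.
Σ m_l² = 60, so Σ(L_z)² = 60 ℏ².
cos θ_min = 4/√20, so θ_min ≈ 26.57°.

|L|−L_z,max ≈ 0.4721ℏ; Σ(L_z)² = 60 ℏ²; θ_min ≈ 26.57°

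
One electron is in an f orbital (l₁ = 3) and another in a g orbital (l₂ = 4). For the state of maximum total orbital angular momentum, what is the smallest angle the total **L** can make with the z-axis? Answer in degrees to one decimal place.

θ_min ≈ 20.7°

By the triangle rule, |l₁ − l₂| ≤ L ≤ l₁ + l₂.
So L can be 1, 2, 3, 4, 5, 6, 7.
The maximum is L = 7, with |L_tot| = ℏ√(7·8) = 2√14 ℏ.
The minimum angle with z is arccos(7/√56) ≈ 20.7°.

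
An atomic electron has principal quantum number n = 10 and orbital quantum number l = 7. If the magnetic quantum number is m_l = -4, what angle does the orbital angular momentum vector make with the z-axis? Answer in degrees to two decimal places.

θ ≈ 122.31°

|L| = √(l(l+1)) ℏ = 2√14 ℏ.
L_z = m_l ℏ = −4ℏ.
cos θ = L_z/|L| = -4/√56, so θ ≈ 122.31°.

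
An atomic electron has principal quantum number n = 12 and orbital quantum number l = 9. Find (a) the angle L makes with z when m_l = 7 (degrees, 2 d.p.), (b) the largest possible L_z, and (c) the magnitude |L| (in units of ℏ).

θ(m_l=7) ≈ 42.45°; L_z,max = 9ℏ; |L| = 3√10 ℏ ≈ 9.487ℏ

For m_l = 7: cos θ = 7/√90, θ ≈ 42.45°.
L_z,max = lℏ = 9ℏ.
|L| = ℏ√(9·10) = 3√10 ℏ ≈ 9.487ℏ.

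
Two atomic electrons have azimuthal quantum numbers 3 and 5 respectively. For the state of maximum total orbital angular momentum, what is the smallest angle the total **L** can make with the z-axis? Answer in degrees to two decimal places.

θ_min ≈ 19.47°

Angular momentum addition gives L = |l₁ − l₂|, …, l₁ + l₂.
So L can be 2, 3, 4, 5, 6, 7, 8.
The maximum is L = 8, with |L_tot| = ℏ√(8·9) = 6√2 ℏ.
The minimum angle with z is arccos(8/√72) ≈ 19.47°.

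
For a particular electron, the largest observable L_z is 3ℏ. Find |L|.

Since max m_l = l, l = 3.
|L| = √(l(l+1)) ℏ = 2√3 ℏ.

|L| = 2√3 ℏ ≈ 3.464ℏ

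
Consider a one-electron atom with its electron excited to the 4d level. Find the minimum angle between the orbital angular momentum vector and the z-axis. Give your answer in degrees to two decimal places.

θ_min ≈ 35.26°

The 4d level has l = 2.
|L|² = l(l+1)ℏ² = 6ℏ², so |L| = √6 ℏ.
The smallest angle corresponds to the largest L_z, i.e. m_l = l = 2, giving L_z = 2ℏ.
cos θ_min = 2/√6, so θ_min ≈ 35.26°.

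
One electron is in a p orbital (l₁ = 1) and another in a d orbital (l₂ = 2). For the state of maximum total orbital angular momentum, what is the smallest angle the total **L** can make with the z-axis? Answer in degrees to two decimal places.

By the triangle rule, |l₁ − l₂| ≤ L ≤ l₁ + l₂.
L ∈ {1, 2, 3}.
The maximum is L = 3, with |L_tot| = ℏ√(3·4) = 2√3 ℏ.
The minimum angle with z is arccos(3/√12) ≈ 30.00°.

θ_min ≈ 30.00°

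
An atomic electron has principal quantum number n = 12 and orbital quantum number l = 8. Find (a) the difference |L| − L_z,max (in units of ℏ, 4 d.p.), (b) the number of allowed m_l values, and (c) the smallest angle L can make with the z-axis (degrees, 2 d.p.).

|L| − L_z,max = (6√2 − 8)ℏ ≈ 0.4853ℏ.
There are 2l+1 = 17 values of m_l.
cos θ_min = 8/√72, so θ_min ≈ 19.47°.

|L|−L_z,max ≈ 0.4853ℏ; 17 values; θ_min ≈ 19.47°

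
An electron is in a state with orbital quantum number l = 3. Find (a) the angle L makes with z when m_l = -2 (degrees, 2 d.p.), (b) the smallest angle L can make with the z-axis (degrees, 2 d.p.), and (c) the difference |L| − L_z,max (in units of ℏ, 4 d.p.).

For m_l = -2: cos θ = -2/√12, θ ≈ 125.26°.
cos θ_min = 3/√12, so θ_min ≈ 30.00°.
|L| − L_z,max = (2√3 − 3)ℏ ≈ 0.4641ℏ.

θ(m_l=-2) ≈ 125.26°; θ_min ≈ 30.00°; |L|−L_z,max ≈ 0.4641ℏ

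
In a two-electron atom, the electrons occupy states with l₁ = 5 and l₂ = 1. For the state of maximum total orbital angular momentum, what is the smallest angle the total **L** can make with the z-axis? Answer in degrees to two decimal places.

θ_min ≈ 22.21°

Angular momentum addition gives L = |l₁ − l₂|, …, l₁ + l₂.
So L can be 4, 5, 6.
The maximum is L = 6, with |L_tot| = ℏ√(6·7) = √42 ℏ.
The minimum angle with z is arccos(6/√42) ≈ 22.21°.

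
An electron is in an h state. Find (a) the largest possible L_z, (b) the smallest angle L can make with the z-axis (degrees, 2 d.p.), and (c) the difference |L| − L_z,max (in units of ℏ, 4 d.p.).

The letter h corresponds to l = 5.
L_z,max = lℏ = 5ℏ.
cos θ_min = 5/√30, so θ_min ≈ 24.09°.
|L| − L_z,max = (√30 − 5)ℏ ≈ 0.4772ℏ.

L_z,max = 5ℏ; θ_min ≈ 24.09°; |L|−L_z,max ≈ 0.4772ℏ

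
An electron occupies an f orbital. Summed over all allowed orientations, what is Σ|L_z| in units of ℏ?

Σ|L_z| = 12 ℏ

An f state has l = 3.
The allowed m_l values are -3, -2, -1, 0, 1, 2, 3.
Σ|m_l| = 2·3(3+1)/2 = 12.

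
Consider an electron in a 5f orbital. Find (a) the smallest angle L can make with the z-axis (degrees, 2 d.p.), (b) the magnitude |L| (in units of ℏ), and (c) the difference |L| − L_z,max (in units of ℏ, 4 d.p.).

θ_min ≈ 30.00°; |L| = 2√3 ℏ ≈ 3.464ℏ; |L|−L_z,max ≈ 0.4641ℏ

5f means n = 5, l = 3.
cos θ_min = 3/√12, so θ_min ≈ 30.00°.
|L| = ℏ√(3·4) = 2√3 ℏ ≈ 3.464ℏ.
|L| − L_z,max = (2√3 − 3)ℏ ≈ 0.4641ℏ.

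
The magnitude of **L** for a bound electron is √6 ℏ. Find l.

l = 2

|L| = ℏ√(l(l+1)), so l(l+1) = 6.
l² + l − 6 = 0 ⇒ l = 2.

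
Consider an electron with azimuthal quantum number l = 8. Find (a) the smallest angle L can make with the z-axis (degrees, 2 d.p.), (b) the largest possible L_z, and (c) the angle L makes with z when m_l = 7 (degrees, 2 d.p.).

cos θ_min = 8/√72, so θ_min ≈ 19.47°.
L_z,max = lℏ = 8ℏ.
For m_l = 7: cos θ = 7/√72, θ ≈ 34.42°.

θ_min ≈ 19.47°; L_z,max = 8ℏ; θ(m_l=7) ≈ 34.42°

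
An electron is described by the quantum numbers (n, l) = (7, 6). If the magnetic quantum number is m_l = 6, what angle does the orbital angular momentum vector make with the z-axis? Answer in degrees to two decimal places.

|L| = ℏ√(l(l+1)) = √42 ℏ.
L_z = m_l ℏ = 6ℏ.
cos θ = L_z/|L| = 6/√42, so θ ≈ 22.21°.

θ ≈ 22.21°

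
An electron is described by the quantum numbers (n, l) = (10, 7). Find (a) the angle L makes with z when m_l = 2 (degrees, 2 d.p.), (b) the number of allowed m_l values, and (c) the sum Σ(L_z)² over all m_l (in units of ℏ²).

θ(m_l=2) ≈ 74.50°; 15 values; Σ(L_z)² = 280 ℏ²

For m_l = 2: cos θ = 2/√56, θ ≈ 74.50°.
There are 2l+1 = 15 values of m_l.
Σ m_l² = 280, so Σ(L_z)² = 280 ℏ².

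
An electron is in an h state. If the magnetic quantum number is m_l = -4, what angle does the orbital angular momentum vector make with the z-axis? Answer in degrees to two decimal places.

For an h orbital, l = 5.
|L| = √(l(l+1)) ℏ = √30 ℏ.
L_z = m_l ℏ = −4ℏ.
cos θ = L_z/|L| = -4/√30, so θ ≈ 136.91°.

θ ≈ 136.91°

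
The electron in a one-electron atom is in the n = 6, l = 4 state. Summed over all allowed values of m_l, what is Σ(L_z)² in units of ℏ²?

Σ(L_z)² = 60 ℏ²

The allowed m_l values are -4, -3, -2, -1, 0, 1, 2, 3, 4.
Σ m_l² = 2·(1 + 4 + 9 + 16) = 60.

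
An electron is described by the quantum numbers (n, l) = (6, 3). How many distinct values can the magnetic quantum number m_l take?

The number of m_l values is 2l + 1 = 2·3 + 1 = 7.

7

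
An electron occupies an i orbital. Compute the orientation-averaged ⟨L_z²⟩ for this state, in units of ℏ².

The letter i corresponds to l = 6.
m_l runs from −6 to 6, i.e. {-6, -5, -4, -3, -2, -1, 0, 1, 2, 3, 4, 5, 6}.
⟨L_z²⟩ = ℏ²·l(l+1)/3 = 14ℏ².

⟨L_z²⟩ = 14 ℏ²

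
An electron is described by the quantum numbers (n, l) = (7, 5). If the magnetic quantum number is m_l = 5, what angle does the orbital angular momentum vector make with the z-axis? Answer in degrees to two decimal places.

θ ≈ 24.09°

|L|² = l(l+1)ℏ² = 30ℏ², so |L| = √30 ℏ.
L_z = m_l ℏ = 5ℏ.
cos θ = L_z/|L| = 5/√30, so θ ≈ 24.09°.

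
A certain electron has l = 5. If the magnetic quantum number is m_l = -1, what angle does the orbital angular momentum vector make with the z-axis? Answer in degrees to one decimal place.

|L| = ℏ√(l(l+1)) = √30 ℏ.
L_z = m_l ℏ = −1ℏ.
cos θ = L_z/|L| = -1/√30, so θ ≈ 100.5°.

θ ≈ 100.5°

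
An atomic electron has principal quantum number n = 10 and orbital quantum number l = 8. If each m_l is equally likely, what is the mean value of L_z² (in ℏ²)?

⟨L_z²⟩ = 24 ℏ²

m_l runs from −8 to 8, i.e. {-8, -7, -6, -5, -4, -3, -2, -1, 0, 1, 2, 3, 4, 5, 6, 7, 8}.
⟨L_z²⟩ = ℏ²·l(l+1)/3 = 24ℏ².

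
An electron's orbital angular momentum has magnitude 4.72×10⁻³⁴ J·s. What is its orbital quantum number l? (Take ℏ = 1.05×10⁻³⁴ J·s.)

l = 4

Dividing by ℏ: |L|/ℏ ≈ 4.495.
l(l+1) ≈ 4.495² ≈ 20.21, so l = 4.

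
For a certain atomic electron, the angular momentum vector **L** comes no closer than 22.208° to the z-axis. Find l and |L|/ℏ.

cos θ_min = l/√(l(l+1)) = √(l/(l+1)), so l/(l+1) = cos²(22.208°) = 0.8571.
l = cos²θ/sin²θ ≈ 6.
Then |L| = ℏ√(6·7) = √42 ℏ.

l = 6, |L| = √42 ℏ ≈ 6.481ℏ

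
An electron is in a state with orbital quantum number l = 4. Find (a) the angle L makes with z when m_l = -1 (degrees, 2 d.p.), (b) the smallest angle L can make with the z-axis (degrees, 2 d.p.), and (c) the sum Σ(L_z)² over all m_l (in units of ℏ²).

For m_l = -1: cos θ = -1/√20, θ ≈ 102.92°.
cos θ_min = 4/√20, so θ_min ≈ 26.57°.
Σ m_l² = 60, so Σ(L_z)² = 60 ℏ².

θ(m_l=-1) ≈ 102.92°; θ_min ≈ 26.57°; Σ(L_z)² = 60 ℏ²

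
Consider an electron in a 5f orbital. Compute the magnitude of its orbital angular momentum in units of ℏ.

|L| = 2√3 ℏ ≈ 3.464ℏ

5f means n = 5, l = 3.
|L| = ℏ√(l(l+1)) = ℏ√(3·4) = 2√3 ℏ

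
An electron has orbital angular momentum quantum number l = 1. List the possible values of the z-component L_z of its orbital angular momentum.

L_z ∈ {−ℏ, 0, ℏ}

L_z = m_l ℏ with m_l ranging from −l to +l in integer steps.
For l = 1: m_l ∈ {-1, 0, 1}.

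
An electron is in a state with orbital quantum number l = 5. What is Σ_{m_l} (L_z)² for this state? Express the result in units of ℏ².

Σ(L_z)² = 110 ℏ²

The allowed m_l values are -5, -4, -3, -2, -1, 0, 1, 2, 3, 4, 5.
Σ m_l² = l(l+1)(2l+1)/3 = 5·6·11/3 = 110.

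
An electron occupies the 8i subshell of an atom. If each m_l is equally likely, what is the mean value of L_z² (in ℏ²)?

8i means n = 8, l = 6.
The allowed m_l values are -6, -5, -4, -3, -2, -1, 0, 1, 2, 3, 4, 5, 6.
⟨L_z²⟩ = ℏ²·l(l+1)/3 = 14ℏ².

⟨L_z²⟩ = 14 ℏ²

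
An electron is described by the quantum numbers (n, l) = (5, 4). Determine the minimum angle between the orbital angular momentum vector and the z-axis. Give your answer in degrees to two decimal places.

θ_min ≈ 26.57°

|L| = √(l(l+1)) ℏ = 2√5 ℏ.
The smallest angle corresponds to the largest L_z, i.e. m_l = l = 4, giving L_z = 4ℏ.
cos θ_min = 4/√20, so θ_min ≈ 26.57°.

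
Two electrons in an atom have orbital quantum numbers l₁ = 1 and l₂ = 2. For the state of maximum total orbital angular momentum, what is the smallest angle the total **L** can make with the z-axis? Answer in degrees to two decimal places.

The total orbital quantum number L ranges from |l₁ − l₂| to l₁ + l₂ in integer steps.
Allowed values: L = 1, 2, 3.
The maximum is L = 3, with |L_tot| = ℏ√(3·4) = 2√3 ℏ.
The minimum angle with z is arccos(3/√12) ≈ 30.00°.

θ_min ≈ 30.00°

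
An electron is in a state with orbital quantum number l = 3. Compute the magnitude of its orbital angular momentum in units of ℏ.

|L| = ℏ√(l(l+1)) = ℏ√(3·4) = 2√3 ℏ

|L| = 2√3 ℏ ≈ 3.464ℏ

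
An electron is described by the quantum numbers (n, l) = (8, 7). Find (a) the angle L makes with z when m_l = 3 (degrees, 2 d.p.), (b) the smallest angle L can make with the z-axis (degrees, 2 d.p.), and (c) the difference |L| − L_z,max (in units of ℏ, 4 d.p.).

θ(m_l=3) ≈ 66.37°; θ_min ≈ 20.70°; |L|−L_z,max ≈ 0.4833ℏ

For m_l = 3: cos θ = 3/√56, θ ≈ 66.37°.
cos θ_min = 7/√56, so θ_min ≈ 20.70°.
|L| − L_z,max = (2√14 − 7)ℏ ≈ 0.4833ℏ.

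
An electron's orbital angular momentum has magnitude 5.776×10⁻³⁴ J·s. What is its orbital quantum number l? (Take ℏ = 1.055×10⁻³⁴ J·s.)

|L|/ℏ = (5.776×10⁻³⁴)/(1.055×10⁻³⁴) ≈ 5.475.
Set l(l+1) = 29.97; the integer solution is l = 5.

l = 5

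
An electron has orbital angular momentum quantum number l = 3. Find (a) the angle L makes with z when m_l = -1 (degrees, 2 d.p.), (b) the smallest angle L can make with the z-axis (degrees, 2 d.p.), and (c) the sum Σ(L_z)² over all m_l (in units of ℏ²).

For m_l = -1: cos θ = -1/√12, θ ≈ 106.78°.
cos θ_min = 3/√12, so θ_min ≈ 30.00°.
Σ m_l² = 28, so Σ(L_z)² = 28 ℏ².

θ(m_l=-1) ≈ 106.78°; θ_min ≈ 30.00°; Σ(L_z)² = 28 ℏ²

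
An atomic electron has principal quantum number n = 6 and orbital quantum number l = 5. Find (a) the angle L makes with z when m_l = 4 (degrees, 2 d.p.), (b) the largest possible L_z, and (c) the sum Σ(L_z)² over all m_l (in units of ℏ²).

For m_l = 4: cos θ = 4/√30, θ ≈ 43.09°.
L_z,max = lℏ = 5ℏ.
Σ m_l² = 110, so Σ(L_z)² = 110 ℏ².

θ(m_l=4) ≈ 43.09°; L_z,max = 5ℏ; Σ(L_z)² = 110 ℏ²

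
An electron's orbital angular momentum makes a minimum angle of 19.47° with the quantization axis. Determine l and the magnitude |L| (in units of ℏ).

l = 8, |L| = 6√2 ℏ ≈ 8.485ℏ

cos²θ_min = l/(l+1) = 0.8889.
Thus l = 0.8889/(1 − 0.8889) ≈ 8.
Then |L| = ℏ√(8·9) = 6√2 ℏ.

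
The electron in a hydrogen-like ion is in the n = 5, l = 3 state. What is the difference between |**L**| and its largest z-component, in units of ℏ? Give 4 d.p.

|L| − L_z,max ≈ 0.4641ℏ

|L| = 2√3 ℏ ≈ 3.4641ℏ, while L_z,max = lℏ = 3ℏ.
The difference is (2√3 − 3)ℏ ≈ 0.4641ℏ.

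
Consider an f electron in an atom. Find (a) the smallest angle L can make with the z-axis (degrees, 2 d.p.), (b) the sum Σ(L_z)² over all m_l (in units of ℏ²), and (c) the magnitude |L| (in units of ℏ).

θ_min ≈ 30.00°; Σ(L_z)² = 28 ℏ²; |L| = 2√3 ℏ ≈ 3.464ℏ

An f state has l = 3.
cos θ_min = 3/√12, so θ_min ≈ 30.00°.
Σ m_l² = 28, so Σ(L_z)² = 28 ℏ².
|L| = ℏ√(3·4) = 2√3 ℏ ≈ 3.464ℏ.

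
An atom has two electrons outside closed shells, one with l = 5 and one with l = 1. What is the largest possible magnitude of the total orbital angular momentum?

L runs from |5 − 1| = 4 to 5 + 1 = 6.
So L can be 4, 5, 6.
The largest magnitude corresponds to L = 6: |L_tot| = ℏ√(6·7) = √42 ℏ.

|L_tot|_max = √42 ℏ ≈ 6.481ℏ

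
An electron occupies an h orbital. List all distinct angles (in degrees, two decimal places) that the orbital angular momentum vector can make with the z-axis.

For an h orbital, l = 5.
|L| = ℏ√(l(l+1)) = √30 ℏ.
cos θ = m_l/√30 for each m_l ∈ {-5, -4, -3, -2, -1, 0, 1, 2, 3, 4, 5}.

θ ∈ {24.09°, 43.09°, 56.79°, 68.58°, 79.48°, 90.00°, 100.52°, 111.42°, 123.21°, 136.91°, 155.91°}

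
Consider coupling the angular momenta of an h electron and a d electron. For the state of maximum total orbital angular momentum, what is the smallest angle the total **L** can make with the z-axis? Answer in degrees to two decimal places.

By the triangle rule, |l₁ − l₂| ≤ L ≤ l₁ + l₂.
So L can be 3, 4, 5, 6, 7.
The maximum is L = 7, with |L_tot| = ℏ√(7·8) = 2√14 ℏ.
The minimum angle with z is arccos(7/√56) ≈ 20.70°.

θ_min ≈ 20.70°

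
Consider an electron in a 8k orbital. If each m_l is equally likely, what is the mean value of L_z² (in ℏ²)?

⟨L_z²⟩ = 18.67 ℏ²

For 8k, l = 7.
m_l runs from −7 to 7, i.e. {-7, -6, -5, -4, -3, -2, -1, 0, 1, 2, 3, 4, 5, 6, 7}.
Average of L_z² over 15 states: 280/15 ℏ² = 18.67 ℏ².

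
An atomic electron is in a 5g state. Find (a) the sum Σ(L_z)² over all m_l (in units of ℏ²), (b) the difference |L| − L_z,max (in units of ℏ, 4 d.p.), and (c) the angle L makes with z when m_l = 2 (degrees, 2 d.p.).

Σ(L_z)² = 60 ℏ²; |L|−L_z,max ≈ 0.4721ℏ; θ(m_l=2) ≈ 63.43°

5g means n = 5, l = 4.
Σ m_l² = 60, so Σ(L_z)² = 60 ℏ².
|L| − L_z,max = (2√5 − 4)ℏ ≈ 0.4721ℏ.
For m_l = 2: cos θ = 2/√20, θ ≈ 63.43°.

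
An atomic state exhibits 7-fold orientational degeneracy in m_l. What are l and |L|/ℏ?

2l + 1 = 7 ⇒ l = 3.
Then |L| = √(l(l+1)) ℏ = 2√3 ℏ.

l = 3, |L| = 2√3 ℏ ≈ 3.464ℏ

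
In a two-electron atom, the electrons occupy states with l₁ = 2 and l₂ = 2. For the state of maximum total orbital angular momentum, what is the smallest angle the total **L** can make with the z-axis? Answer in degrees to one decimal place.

θ_min ≈ 26.6°

By the triangle rule, |l₁ − l₂| ≤ L ≤ l₁ + l₂.
L ∈ {0, 1, 2, 3, 4}.
The maximum is L = 4, with |L_tot| = ℏ√(4·5) = 2√5 ℏ.
The minimum angle with z is arccos(4/√20) ≈ 26.6°.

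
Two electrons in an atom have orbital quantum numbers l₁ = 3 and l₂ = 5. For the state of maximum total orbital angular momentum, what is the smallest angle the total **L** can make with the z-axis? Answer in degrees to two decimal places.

By the triangle rule, |l₁ − l₂| ≤ L ≤ l₁ + l₂.
Allowed values: L = 2, 3, 4, 5, 6, 7, 8.
The maximum is L = 8, with |L_tot| = ℏ√(8·9) = 6√2 ℏ.
The minimum angle with z is arccos(8/√72) ≈ 19.47°.

θ_min ≈ 19.47°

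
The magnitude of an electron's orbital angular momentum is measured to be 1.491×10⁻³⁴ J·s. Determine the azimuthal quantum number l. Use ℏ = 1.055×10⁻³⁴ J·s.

l = 1

Dividing by ℏ: |L|/ℏ ≈ 1.413.
(|L|/ℏ)² = l(l+1) ≈ 2.00 ⇒ l = 1.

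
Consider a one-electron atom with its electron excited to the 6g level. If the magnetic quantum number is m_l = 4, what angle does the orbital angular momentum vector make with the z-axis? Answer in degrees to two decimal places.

θ ≈ 26.57°

The 6g level has l = 4.
|L|² = l(l+1)ℏ² = 20ℏ², so |L| = 2√5 ℏ.
L_z = m_l ℏ = 4ℏ.
cos θ = L_z/|L| = 4/√20, so θ ≈ 26.57°.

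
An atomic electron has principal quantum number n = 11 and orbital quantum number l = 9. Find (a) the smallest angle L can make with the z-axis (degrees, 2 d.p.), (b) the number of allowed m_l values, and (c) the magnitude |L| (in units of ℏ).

θ_min ≈ 18.43°; 19 values; |L| = 3√10 ℏ ≈ 9.487ℏ

cos θ_min = 9/√90, so θ_min ≈ 18.43°.
There are 2l+1 = 19 values of m_l.
|L| = ℏ√(9·10) = 3√10 ℏ ≈ 9.487ℏ.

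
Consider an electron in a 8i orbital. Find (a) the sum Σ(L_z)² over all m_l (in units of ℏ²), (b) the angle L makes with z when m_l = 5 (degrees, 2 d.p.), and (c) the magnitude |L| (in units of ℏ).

The 8i subshell has l = 6.
Σ m_l² = 182, so Σ(L_z)² = 182 ℏ².
For m_l = 5: cos θ = 5/√42, θ ≈ 39.51°.
|L| = ℏ√(6·7) = √42 ℏ ≈ 6.481ℏ.

Σ(L_z)² = 182 ℏ²; θ(m_l=5) ≈ 39.51°; |L| = √42 ℏ ≈ 6.481ℏ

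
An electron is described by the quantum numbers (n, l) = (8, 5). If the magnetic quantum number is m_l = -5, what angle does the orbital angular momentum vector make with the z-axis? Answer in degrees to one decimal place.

|L| = ℏ√(l(l+1)) = √30 ℏ.
L_z = m_l ℏ = −5ℏ.
cos θ = L_z/|L| = -5/√30, so θ ≈ 155.9°.

θ ≈ 155.9°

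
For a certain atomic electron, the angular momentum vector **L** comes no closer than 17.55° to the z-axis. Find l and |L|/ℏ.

cos θ_min = l/√(l(l+1)) = √(l/(l+1)), so l/(l+1) = cos²(17.55°) = 0.9091.
Solving: l = 10.
Then |L| = ℏ√(10·11) = √110 ℏ.

l = 10, |L| = √110 ℏ ≈ 10.488ℏ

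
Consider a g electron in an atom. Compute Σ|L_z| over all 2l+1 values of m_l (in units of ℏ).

For a g orbital, l = 4.
m_l runs from −4 to 4, i.e. {-4, -3, -2, -1, 0, 1, 2, 3, 4}.
Σ|m_l| = 2(1+2+…+4) = 20.

Σ|L_z| = 20 ℏ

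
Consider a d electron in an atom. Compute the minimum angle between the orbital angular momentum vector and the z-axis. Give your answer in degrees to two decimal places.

The letter d corresponds to l = 2.
|L| = ℏ√(l(l+1)) = √6 ℏ.
The smallest angle corresponds to the largest L_z, i.e. m_l = l = 2, giving L_z = 2ℏ.
cos θ_min = 2/√6, so θ_min ≈ 35.26°.

θ_min ≈ 35.26°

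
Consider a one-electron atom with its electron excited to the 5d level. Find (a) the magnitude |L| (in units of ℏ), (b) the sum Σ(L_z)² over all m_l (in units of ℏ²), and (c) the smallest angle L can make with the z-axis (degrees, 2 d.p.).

|L| = √6 ℏ ≈ 2.449ℏ; Σ(L_z)² = 10 ℏ²; θ_min ≈ 35.26°

The 5d level has l = 2.
|L| = ℏ√(2·3) = √6 ℏ ≈ 2.449ℏ.
Σ m_l² = 10, so Σ(L_z)² = 10 ℏ².
cos θ_min = 2/√6, so θ_min ≈ 35.26°.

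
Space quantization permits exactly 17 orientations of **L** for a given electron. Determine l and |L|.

2l + 1 = 17 ⇒ l = 8.
|L| = ℏ√(l(l+1)) = ℏ√(8·9) = 6√2 ℏ.

l = 8, |L| = 6√2 ℏ ≈ 8.485ℏ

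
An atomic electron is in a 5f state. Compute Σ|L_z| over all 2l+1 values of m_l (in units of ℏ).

5f means n = 5, l = 3.
m_l ∈ {-3, -2, -1, 0, 1, 2, 3}.
Σ|m_l| = 2·3(3+1)/2 = 12.

Σ|L_z| = 12 ℏ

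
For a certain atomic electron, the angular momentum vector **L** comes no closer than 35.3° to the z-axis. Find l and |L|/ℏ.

At minimum angle, m_l = l, so cos θ = l/√(l(l+1)); cos²θ = l/(l+1) = 0.6661.
l = cos²θ/sin²θ ≈ 2.
Then |L| = ℏ√(2·3) = √6 ℏ.

l = 2, |L| = √6 ℏ ≈ 2.449ℏ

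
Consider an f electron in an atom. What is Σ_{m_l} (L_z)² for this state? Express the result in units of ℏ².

For an f orbital, l = 3.
m_l runs from −3 to 3, i.e. {-3, -2, -1, 0, 1, 2, 3}.
Σ m_l² = l(l+1)(2l+1)/3 = 3·4·7/3 = 28.

Σ(L_z)² = 28 ℏ²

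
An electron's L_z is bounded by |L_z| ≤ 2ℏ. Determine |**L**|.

L_z,max = lℏ, so l = 2.
|L| = ℏ√(l(l+1)) = √6 ℏ.

|L| = √6 ℏ ≈ 2.449ℏ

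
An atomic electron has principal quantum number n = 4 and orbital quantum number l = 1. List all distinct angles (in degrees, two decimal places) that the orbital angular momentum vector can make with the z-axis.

|L| = ℏ√(l(l+1)) = √2 ℏ.
cos θ = m_l/√2 for each m_l ∈ {-1, 0, 1}.

θ ∈ {45.00°, 90.00°, 135.00°}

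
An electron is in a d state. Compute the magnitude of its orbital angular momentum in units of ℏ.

|L| = √6 ℏ ≈ 2.449ℏ

For a d orbital, l = 2.
|L| = ℏ√(l(l+1)) = ℏ√(2·3) = √6 ℏ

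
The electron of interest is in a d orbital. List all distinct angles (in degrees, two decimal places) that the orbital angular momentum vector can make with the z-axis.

θ ∈ {35.26°, 65.91°, 90.00°, 114.09°, 144.74°}

A d state has l = 2.
|L| = √(l(l+1)) ℏ = √6 ℏ.
cos θ = m_l/√6 for each m_l ∈ {-2, -1, 0, 1, 2}.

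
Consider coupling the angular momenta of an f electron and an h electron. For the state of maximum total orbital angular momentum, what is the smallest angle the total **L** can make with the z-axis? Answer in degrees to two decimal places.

By the triangle rule, |l₁ − l₂| ≤ L ≤ l₁ + l₂.
L ∈ {2, 3, 4, 5, 6, 7, 8}.
The maximum is L = 8, with |L_tot| = ℏ√(8·9) = 6√2 ℏ.
The minimum angle with z is arccos(8/√72) ≈ 19.47°.

θ_min ≈ 19.47°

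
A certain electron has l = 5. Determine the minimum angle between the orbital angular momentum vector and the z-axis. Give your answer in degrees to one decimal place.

|L|² = l(l+1)ℏ² = 30ℏ², so |L| = √30 ℏ.
The smallest angle corresponds to the largest L_z, i.e. m_l = l = 5, giving L_z = 5ℏ.
cos θ_min = 5/√30, so θ_min ≈ 24.1°.

θ_min ≈ 24.1°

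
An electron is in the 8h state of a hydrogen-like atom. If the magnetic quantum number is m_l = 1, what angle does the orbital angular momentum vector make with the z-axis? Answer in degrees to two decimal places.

θ ≈ 79.48°

For 8h, l = 5.
|L|² = l(l+1)ℏ² = 30ℏ², so |L| = √30 ℏ.
L_z = m_l ℏ = 1ℏ.
cos θ = L_z/|L| = 1/√30, so θ ≈ 79.48°.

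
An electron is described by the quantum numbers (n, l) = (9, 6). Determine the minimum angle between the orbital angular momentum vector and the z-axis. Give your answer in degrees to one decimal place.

θ_min ≈ 22.2°

|L| = ℏ√(l(l+1)) = √42 ℏ.
The smallest angle corresponds to the largest L_z, i.e. m_l = l = 6, giving L_z = 6ℏ.
cos θ_min = 6/√42, so θ_min ≈ 22.2°.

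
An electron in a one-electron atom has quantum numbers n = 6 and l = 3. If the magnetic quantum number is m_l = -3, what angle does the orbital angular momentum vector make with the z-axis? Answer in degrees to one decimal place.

θ ≈ 150.0°

|L|² = l(l+1)ℏ² = 12ℏ², so |L| = 2√3 ℏ.
L_z = m_l ℏ = −3ℏ.
cos θ = L_z/|L| = -3/√12, so θ ≈ 150.0°.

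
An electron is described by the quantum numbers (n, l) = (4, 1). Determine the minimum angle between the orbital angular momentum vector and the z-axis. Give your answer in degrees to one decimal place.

θ_min ≈ 45.0°

|L|² = l(l+1)ℏ² = 2ℏ², so |L| = √2 ℏ.
The smallest angle corresponds to the largest L_z, i.e. m_l = l = 1, giving L_z = 1ℏ.
cos θ_min = 1/√2, so θ_min ≈ 45.0°.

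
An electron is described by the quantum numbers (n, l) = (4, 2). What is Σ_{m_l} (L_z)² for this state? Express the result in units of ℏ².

Σ(L_z)² = 10 ℏ²

The allowed m_l values are -2, -1, 0, 1, 2.
Σ m_l² = 2·(1 + 4) = 10.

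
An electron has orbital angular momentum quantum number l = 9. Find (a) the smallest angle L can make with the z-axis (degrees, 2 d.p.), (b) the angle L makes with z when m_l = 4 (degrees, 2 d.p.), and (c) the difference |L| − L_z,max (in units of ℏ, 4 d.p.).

θ_min ≈ 18.43°; θ(m_l=4) ≈ 65.06°; |L|−L_z,max ≈ 0.4868ℏ

cos θ_min = 9/√90, so θ_min ≈ 18.43°.
For m_l = 4: cos θ = 4/√90, θ ≈ 65.06°.
|L| − L_z,max = (3√10 − 9)ℏ ≈ 0.4868ℏ.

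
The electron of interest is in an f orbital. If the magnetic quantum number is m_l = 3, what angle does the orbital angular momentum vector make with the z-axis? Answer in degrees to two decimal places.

θ ≈ 30.00°

An f state has l = 3.
|L| = √(l(l+1)) ℏ = 2√3 ℏ.
L_z = m_l ℏ = 3ℏ.
cos θ = L_z/|L| = 3/√12, so θ ≈ 30.00°.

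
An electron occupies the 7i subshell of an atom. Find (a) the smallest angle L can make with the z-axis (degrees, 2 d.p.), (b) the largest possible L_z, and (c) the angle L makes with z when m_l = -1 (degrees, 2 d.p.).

For 7i, l = 6.
cos θ_min = 6/√42, so θ_min ≈ 22.21°.
L_z,max = lℏ = 6ℏ.
For m_l = -1: cos θ = -1/√42, θ ≈ 98.88°.

θ_min ≈ 22.21°; L_z,max = 6ℏ; θ(m_l=-1) ≈ 98.88°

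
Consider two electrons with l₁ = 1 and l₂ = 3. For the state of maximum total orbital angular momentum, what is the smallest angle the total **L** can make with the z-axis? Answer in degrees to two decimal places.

θ_min ≈ 26.57°

By the triangle rule, |l₁ − l₂| ≤ L ≤ l₁ + l₂.
So L can be 2, 3, 4.
The maximum is L = 4, with |L_tot| = ℏ√(4·5) = 2√5 ℏ.
The minimum angle with z is arccos(4/√20) ≈ 26.57°.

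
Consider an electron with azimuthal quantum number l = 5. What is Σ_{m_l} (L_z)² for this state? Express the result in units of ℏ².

Σ(L_z)² = 110 ℏ²

m_l runs from −5 to 5, i.e. {-5, -4, -3, -2, -1, 0, 1, 2, 3, 4, 5}.
Σ m_l² = 2·(1 + 4 + 9 + 16 + 25) = 110.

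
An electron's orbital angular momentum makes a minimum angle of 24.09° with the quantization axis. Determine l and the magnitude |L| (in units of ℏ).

l = 5, |L| = √30 ℏ ≈ 5.477ℏ

cos²θ_min = l/(l+1) = 0.8334.
Solving: l = 5.
Then |L| = ℏ√(5·6) = √30 ℏ.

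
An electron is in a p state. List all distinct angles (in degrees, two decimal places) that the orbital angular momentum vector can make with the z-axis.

θ ∈ {45.00°, 90.00°, 135.00°}

The letter p corresponds to l = 1.
|L| = ℏ√(l(l+1)) = √2 ℏ.
cos θ = m_l/√2 for each m_l ∈ {-1, 0, 1}.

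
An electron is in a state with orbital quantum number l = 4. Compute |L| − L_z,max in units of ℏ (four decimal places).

|L| − L_z,max ≈ 0.4721ℏ

|L| = 2√5 ℏ ≈ 4.4721ℏ, while L_z,max = lℏ = 4ℏ.
The difference is (2√5 − 4)ℏ ≈ 0.4721ℏ.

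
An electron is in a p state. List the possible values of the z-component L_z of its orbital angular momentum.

The letter p corresponds to l = 1.
L_z = m_l ℏ with m_l ranging from −l to +l in integer steps.
For l = 1: m_l ∈ {-1, 0, 1}.

L_z ∈ {−ℏ, 0, ℏ}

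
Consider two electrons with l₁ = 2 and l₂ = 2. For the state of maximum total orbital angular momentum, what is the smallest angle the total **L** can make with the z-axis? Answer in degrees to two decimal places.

The total orbital quantum number L ranges from |l₁ − l₂| to l₁ + l₂ in integer steps.
So L can be 0, 1, 2, 3, 4.
The maximum is L = 4, with |L_tot| = ℏ√(4·5) = 2√5 ℏ.
The minimum angle with z is arccos(4/√20) ≈ 26.57°.

θ_min ≈ 26.57°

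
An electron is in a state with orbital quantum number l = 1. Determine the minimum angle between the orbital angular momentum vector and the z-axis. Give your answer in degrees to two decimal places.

θ_min ≈ 45.00°

|L| = ℏ√(l(l+1)) = √2 ℏ.
The smallest angle corresponds to the largest L_z, i.e. m_l = l = 1, giving L_z = 1ℏ.
cos θ_min = 1/√2, so θ_min ≈ 45.00°.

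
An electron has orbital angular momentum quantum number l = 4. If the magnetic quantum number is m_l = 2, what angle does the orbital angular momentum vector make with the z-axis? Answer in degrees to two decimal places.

θ ≈ 63.43°

|L| = ℏ√(l(l+1)) = 2√5 ℏ.
L_z = m_l ℏ = 2ℏ.
cos θ = L_z/|L| = 2/√20, so θ ≈ 63.43°.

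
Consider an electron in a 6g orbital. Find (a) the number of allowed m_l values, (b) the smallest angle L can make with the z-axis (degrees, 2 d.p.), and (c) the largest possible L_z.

9 values; θ_min ≈ 26.57°; L_z,max = 4ℏ

For 6g, l = 4.
There are 2l+1 = 9 values of m_l.
cos θ_min = 4/√20, so θ_min ≈ 26.57°.
L_z,max = lℏ = 4ℏ.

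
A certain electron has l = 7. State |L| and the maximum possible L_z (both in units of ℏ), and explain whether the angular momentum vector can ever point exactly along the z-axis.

No: L_z,max = 7ℏ < |L| = 2√14 ℏ ≈ 7.483ℏ

|L| = 2√14 ℏ ≈ 7.4833ℏ, while L_z,max = lℏ = 7ℏ.
Since |L| > L_z,max, the vector can never point exactly along z; the closest it comes is θ_min = arccos(7/√56) ≈ 20.7°.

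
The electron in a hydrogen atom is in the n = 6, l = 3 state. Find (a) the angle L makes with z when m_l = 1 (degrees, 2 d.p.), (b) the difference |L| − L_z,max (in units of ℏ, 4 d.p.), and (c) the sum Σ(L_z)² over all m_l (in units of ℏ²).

θ(m_l=1) ≈ 73.22°; |L|−L_z,max ≈ 0.4641ℏ; Σ(L_z)² = 28 ℏ²

For m_l = 1: cos θ = 1/√12, θ ≈ 73.22°.
|L| − L_z,max = (2√3 − 3)ℏ ≈ 0.4641ℏ.
Σ m_l² = 28, so Σ(L_z)² = 28 ℏ².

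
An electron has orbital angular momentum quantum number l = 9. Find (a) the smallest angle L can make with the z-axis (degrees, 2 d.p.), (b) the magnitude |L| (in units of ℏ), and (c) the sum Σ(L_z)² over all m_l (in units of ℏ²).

cos θ_min = 9/√90, so θ_min ≈ 18.43°.
|L| = ℏ√(9·10) = 3√10 ℏ ≈ 9.487ℏ.
Σ m_l² = 570, so Σ(L_z)² = 570 ℏ².

θ_min ≈ 18.43°; |L| = 3√10 ℏ ≈ 9.487ℏ; Σ(L_z)² = 570 ℏ²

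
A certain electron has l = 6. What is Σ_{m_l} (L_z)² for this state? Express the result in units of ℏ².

Σ(L_z)² = 182 ℏ²

m_l ∈ {-6, -5, -4, -3, -2, -1, 0, 1, 2, 3, 4, 5, 6}.
Σ m_l² = 2·(1 + 4 + 9 + 16 + 25 + 36) = 182.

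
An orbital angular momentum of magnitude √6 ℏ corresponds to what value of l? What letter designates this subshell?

l = 2 (d orbital)

Since |L|² = l(l+1)ℏ², l(l+1) = 6.
l² + l − 6 = 0 ⇒ l = 2.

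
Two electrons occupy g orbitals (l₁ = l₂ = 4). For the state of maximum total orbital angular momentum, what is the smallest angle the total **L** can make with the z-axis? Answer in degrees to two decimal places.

θ_min ≈ 19.47°

L runs from |4 − 4| = 0 to 4 + 4 = 8.
Allowed values: L = 0, 1, 2, 3, 4, 5, 6, 7, 8.
The maximum is L = 8, with |L_tot| = ℏ√(8·9) = 6√2 ℏ.
The minimum angle with z is arccos(8/√72) ≈ 19.47°.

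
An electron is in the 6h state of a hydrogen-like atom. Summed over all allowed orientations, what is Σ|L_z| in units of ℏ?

Σ|L_z| = 30 ℏ

The 6h subshell has l = 5.
m_l ∈ {-5, -4, -3, -2, -1, 0, 1, 2, 3, 4, 5}.
Σ|m_l| = l(l+1) = 30.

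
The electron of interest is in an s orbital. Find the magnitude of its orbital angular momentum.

|L| = 0

An s state has l = 0.
|L| = ℏ√(l(l+1)) = ℏ√0 = 0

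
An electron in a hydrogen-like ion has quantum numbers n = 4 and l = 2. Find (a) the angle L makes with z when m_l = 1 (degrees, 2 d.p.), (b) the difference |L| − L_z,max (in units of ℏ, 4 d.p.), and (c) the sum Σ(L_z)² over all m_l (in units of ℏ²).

For m_l = 1: cos θ = 1/√6, θ ≈ 65.91°.
|L| − L_z,max = (√6 − 2)ℏ ≈ 0.4495ℏ.
Σ m_l² = 10, so Σ(L_z)² = 10 ℏ².

θ(m_l=1) ≈ 65.91°; |L|−L_z,max ≈ 0.4495ℏ; Σ(L_z)² = 10 ℏ²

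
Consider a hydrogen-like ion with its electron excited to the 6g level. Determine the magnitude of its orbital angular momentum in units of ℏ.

The 6g level has l = 4.
|L| = ℏ√(l(l+1)) = ℏ√(4·5) = 2√5 ℏ

|L| = 2√5 ℏ ≈ 4.472ℏ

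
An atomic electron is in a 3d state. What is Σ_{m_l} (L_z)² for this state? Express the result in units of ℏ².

Σ(L_z)² = 10 ℏ²

For 3d, l = 2.
The allowed m_l values are -2, -1, 0, 1, 2.
Σ m_l² = l(l+1)(2l+1)/3 = 2·3·5/3 = 10.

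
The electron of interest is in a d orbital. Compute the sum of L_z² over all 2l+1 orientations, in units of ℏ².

Σ(L_z)² = 10 ℏ²

A d state has l = 2.
m_l runs from −2 to 2, i.e. {-2, -1, 0, 1, 2}.
Σ m_l² = l(l+1)(2l+1)/3 = 2·3·5/3 = 10.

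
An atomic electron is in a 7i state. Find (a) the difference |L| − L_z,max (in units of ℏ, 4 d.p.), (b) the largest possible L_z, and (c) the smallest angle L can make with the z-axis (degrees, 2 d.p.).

For 7i, l = 6.
|L| − L_z,max = (√42 − 6)ℏ ≈ 0.4807ℏ.
L_z,max = lℏ = 6ℏ.
cos θ_min = 6/√42, so θ_min ≈ 22.21°.

|L|−L_z,max ≈ 0.4807ℏ; L_z,max = 6ℏ; θ_min ≈ 22.21°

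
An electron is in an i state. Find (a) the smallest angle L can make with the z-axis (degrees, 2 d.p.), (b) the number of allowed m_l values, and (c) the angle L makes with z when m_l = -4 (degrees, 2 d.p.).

θ_min ≈ 22.21°; 13 values; θ(m_l=-4) ≈ 128.11°

For an i orbital, l = 6.
cos θ_min = 6/√42, so θ_min ≈ 22.21°.
There are 2l+1 = 13 values of m_l.
For m_l = -4: cos θ = -4/√42, θ ≈ 128.11°.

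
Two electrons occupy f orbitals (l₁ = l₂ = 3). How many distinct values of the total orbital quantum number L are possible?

By the triangle rule, |l₁ − l₂| ≤ L ≤ l₁ + l₂.
So L can be 0, 1, 2, 3, 4, 5, 6.
That is 7 values.

7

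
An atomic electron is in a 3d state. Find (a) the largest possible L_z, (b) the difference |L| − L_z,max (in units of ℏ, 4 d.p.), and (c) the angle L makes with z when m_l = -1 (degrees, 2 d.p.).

For 3d, l = 2.
L_z,max = lℏ = 2ℏ.
|L| − L_z,max = (√6 − 2)ℏ ≈ 0.4495ℏ.
For m_l = -1: cos θ = -1/√6, θ ≈ 114.09°.

L_z,max = 2ℏ; |L|−L_z,max ≈ 0.4495ℏ; θ(m_l=-1) ≈ 114.09°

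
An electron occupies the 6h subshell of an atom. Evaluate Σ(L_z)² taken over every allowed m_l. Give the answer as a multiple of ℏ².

6h means n = 6, l = 5.
m_l ∈ {-5, -4, -3, -2, -1, 0, 1, 2, 3, 4, 5}.
Σ m_l² = l(l+1)(2l+1)/3 = 5·6·11/3 = 110.

Σ(L_z)² = 110 ℏ²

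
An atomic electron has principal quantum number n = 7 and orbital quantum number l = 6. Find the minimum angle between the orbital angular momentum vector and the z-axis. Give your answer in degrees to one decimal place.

θ_min ≈ 22.2°

|L| = √(l(l+1)) ℏ = √42 ℏ.
The smallest angle corresponds to the largest L_z, i.e. m_l = l = 6, giving L_z = 6ℏ.
cos θ_min = 6/√42, so θ_min ≈ 22.2°.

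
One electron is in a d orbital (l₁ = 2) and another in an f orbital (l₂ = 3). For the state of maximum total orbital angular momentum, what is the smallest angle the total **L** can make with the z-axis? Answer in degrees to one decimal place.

θ_min ≈ 24.1°

By the triangle rule, |l₁ − l₂| ≤ L ≤ l₁ + l₂.
L ∈ {1, 2, 3, 4, 5}.
The maximum is L = 5, with |L_tot| = ℏ√(5·6) = √30 ℏ.
The minimum angle with z is arccos(5/√30) ≈ 24.1°.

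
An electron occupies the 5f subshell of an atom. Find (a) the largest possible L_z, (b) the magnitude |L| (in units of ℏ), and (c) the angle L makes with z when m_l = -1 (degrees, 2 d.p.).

The 5f subshell has l = 3.
L_z,max = lℏ = 3ℏ.
|L| = ℏ√(3·4) = 2√3 ℏ ≈ 3.464ℏ.
For m_l = -1: cos θ = -1/√12, θ ≈ 106.78°.

L_z,max = 3ℏ; |L| = 2√3 ℏ ≈ 3.464ℏ; θ(m_l=-1) ≈ 106.78°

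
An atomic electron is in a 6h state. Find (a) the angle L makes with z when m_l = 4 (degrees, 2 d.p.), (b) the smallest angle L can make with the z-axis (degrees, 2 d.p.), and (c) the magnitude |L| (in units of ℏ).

θ(m_l=4) ≈ 43.09°; θ_min ≈ 24.09°; |L| = √30 ℏ ≈ 5.477ℏ

6h means n = 6, l = 5.
For m_l = 4: cos θ = 4/√30, θ ≈ 43.09°.
cos θ_min = 5/√30, so θ_min ≈ 24.09°.
|L| = ℏ√(5·6) = √30 ℏ ≈ 5.477ℏ.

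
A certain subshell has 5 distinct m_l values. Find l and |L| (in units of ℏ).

Since there are 2l+1 = 5 values of m_l, l = 2.
Then |L| = √(l(l+1)) ℏ = √6 ℏ.

l = 2, |L| = √6 ℏ ≈ 2.449ℏ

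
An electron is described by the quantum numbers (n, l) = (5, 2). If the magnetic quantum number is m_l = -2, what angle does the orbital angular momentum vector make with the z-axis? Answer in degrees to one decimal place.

θ ≈ 144.7°

|L| = ℏ√(l(l+1)) = √6 ℏ.
L_z = m_l ℏ = −2ℏ.
cos θ = L_z/|L| = -2/√6, so θ ≈ 144.7°.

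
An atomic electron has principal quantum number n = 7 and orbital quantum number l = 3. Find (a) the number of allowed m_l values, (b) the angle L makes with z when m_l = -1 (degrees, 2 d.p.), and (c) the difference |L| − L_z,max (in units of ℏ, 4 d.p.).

7 values; θ(m_l=-1) ≈ 106.78°; |L|−L_z,max ≈ 0.4641ℏ

There are 2l+1 = 7 values of m_l.
For m_l = -1: cos θ = -1/√12, θ ≈ 106.78°.
|L| − L_z,max = (2√3 − 3)ℏ ≈ 0.4641ℏ.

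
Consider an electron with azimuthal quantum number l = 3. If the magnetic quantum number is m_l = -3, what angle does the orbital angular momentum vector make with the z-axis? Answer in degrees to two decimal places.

|L| = √(l(l+1)) ℏ = 2√3 ℏ.
L_z = m_l ℏ = −3ℏ.
cos θ = L_z/|L| = -3/√12, so θ ≈ 150.00°.

θ ≈ 150.00°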